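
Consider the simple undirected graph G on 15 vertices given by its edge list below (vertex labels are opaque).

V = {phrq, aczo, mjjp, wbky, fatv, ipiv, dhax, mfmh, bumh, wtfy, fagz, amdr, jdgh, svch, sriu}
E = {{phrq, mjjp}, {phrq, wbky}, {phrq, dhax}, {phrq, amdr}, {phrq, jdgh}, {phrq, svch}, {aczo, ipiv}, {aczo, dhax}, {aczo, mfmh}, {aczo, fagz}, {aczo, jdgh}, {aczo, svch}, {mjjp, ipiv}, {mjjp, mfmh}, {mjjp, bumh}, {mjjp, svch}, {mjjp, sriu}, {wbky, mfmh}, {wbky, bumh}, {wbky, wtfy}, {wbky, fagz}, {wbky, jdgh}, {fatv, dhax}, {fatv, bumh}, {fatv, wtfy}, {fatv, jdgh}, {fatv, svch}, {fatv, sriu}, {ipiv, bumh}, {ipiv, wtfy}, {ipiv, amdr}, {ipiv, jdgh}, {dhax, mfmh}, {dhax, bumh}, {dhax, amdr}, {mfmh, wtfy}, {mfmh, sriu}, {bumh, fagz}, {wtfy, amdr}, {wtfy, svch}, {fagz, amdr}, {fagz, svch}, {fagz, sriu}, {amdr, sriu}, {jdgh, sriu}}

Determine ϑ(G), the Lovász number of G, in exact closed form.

N(amdr) = {phrq, ipiv, dhax, wtfy, fagz, sriu}, |N(amdr)| = 6.
deg(dhax) = 6; N(dhax) = {phrq, aczo, fatv, mfmh, bumh, amdr}.
N(ipiv) = {aczo, mjjp, bumh, wtfy, amdr, jdgh}, |N(ipiv)| = 6.
deg(aczo) = 6; N(aczo) = {ipiv, dhax, mfmh, fagz, jdgh, svch}.
Regular of degree 6 on 15 vertices: this is K(6,2), the Kneser graph.
The 3 distinct eigenvalues: [6.0, 1.0, -3.0].
Lovász (edge-transitive): ϑ = −15·(-3)/((6)−(-3)) = 5.
≈ 5.0000 (to 4 d.p.).

5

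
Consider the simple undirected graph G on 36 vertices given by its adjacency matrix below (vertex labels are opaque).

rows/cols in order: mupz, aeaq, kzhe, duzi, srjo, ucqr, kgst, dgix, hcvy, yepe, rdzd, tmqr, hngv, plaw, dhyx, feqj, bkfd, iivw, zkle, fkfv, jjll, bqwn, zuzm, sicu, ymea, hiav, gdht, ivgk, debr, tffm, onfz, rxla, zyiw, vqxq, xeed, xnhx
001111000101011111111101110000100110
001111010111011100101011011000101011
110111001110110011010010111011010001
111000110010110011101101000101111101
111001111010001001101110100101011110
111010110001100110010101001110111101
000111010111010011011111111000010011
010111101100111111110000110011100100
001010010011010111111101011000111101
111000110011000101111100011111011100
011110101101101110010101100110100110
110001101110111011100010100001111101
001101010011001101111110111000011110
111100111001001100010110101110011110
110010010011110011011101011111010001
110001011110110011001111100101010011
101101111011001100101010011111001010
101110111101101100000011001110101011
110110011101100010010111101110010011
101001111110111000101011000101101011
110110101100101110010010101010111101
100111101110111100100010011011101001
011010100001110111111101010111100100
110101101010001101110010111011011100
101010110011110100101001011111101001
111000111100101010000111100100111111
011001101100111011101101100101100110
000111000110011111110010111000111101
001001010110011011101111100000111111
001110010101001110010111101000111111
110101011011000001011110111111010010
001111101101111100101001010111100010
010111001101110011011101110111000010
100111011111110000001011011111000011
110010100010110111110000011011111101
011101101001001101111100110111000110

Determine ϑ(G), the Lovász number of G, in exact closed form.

N(debr) = {kzhe, ucqr, dgix, yepe, rdzd, plaw, dhyx, bkfd, iivw, zkle, jjll, bqwn, zuzm, sicu, ymea, onfz, rxla, zyiw, vqxq, xeed, xnhx}, |N(debr)| = 21.
Vertex aeaq has 21 neighbors: kzhe, duzi, srjo, ucqr, dgix, yepe, rdzd, tmqr, plaw, dhyx, feqj, zkle, jjll, zuzm, sicu, hiav, gdht, onfz, zyiw, xeed, xnhx.
deg(ymea) = 21; N(ymea) = {mupz, kzhe, srjo, kgst, dgix, rdzd, tmqr, hngv, plaw, feqj, zkle, jjll, sicu, hiav, gdht, ivgk, debr, tffm, onfz, zyiw, xnhx}.
deg(hiav) = 21; N(hiav) = {mupz, aeaq, kzhe, kgst, dgix, hcvy, yepe, hngv, dhyx, bkfd, bqwn, zuzm, sicu, ymea, ivgk, onfz, rxla, zyiw, vqxq, xeed, xnhx}.
deg(v) = 21 for all v (|V|=36); Kneser K(9,2) on C(9,2)=36 vertices.
The 3 distinct eigenvalues: [21.0, 1.0, -6.0].
ϑ = −N·λ_min/(λ_max−λ_min) = −36·(-6)/(21−(-6)) = 8.
Numerically 8.00000.

8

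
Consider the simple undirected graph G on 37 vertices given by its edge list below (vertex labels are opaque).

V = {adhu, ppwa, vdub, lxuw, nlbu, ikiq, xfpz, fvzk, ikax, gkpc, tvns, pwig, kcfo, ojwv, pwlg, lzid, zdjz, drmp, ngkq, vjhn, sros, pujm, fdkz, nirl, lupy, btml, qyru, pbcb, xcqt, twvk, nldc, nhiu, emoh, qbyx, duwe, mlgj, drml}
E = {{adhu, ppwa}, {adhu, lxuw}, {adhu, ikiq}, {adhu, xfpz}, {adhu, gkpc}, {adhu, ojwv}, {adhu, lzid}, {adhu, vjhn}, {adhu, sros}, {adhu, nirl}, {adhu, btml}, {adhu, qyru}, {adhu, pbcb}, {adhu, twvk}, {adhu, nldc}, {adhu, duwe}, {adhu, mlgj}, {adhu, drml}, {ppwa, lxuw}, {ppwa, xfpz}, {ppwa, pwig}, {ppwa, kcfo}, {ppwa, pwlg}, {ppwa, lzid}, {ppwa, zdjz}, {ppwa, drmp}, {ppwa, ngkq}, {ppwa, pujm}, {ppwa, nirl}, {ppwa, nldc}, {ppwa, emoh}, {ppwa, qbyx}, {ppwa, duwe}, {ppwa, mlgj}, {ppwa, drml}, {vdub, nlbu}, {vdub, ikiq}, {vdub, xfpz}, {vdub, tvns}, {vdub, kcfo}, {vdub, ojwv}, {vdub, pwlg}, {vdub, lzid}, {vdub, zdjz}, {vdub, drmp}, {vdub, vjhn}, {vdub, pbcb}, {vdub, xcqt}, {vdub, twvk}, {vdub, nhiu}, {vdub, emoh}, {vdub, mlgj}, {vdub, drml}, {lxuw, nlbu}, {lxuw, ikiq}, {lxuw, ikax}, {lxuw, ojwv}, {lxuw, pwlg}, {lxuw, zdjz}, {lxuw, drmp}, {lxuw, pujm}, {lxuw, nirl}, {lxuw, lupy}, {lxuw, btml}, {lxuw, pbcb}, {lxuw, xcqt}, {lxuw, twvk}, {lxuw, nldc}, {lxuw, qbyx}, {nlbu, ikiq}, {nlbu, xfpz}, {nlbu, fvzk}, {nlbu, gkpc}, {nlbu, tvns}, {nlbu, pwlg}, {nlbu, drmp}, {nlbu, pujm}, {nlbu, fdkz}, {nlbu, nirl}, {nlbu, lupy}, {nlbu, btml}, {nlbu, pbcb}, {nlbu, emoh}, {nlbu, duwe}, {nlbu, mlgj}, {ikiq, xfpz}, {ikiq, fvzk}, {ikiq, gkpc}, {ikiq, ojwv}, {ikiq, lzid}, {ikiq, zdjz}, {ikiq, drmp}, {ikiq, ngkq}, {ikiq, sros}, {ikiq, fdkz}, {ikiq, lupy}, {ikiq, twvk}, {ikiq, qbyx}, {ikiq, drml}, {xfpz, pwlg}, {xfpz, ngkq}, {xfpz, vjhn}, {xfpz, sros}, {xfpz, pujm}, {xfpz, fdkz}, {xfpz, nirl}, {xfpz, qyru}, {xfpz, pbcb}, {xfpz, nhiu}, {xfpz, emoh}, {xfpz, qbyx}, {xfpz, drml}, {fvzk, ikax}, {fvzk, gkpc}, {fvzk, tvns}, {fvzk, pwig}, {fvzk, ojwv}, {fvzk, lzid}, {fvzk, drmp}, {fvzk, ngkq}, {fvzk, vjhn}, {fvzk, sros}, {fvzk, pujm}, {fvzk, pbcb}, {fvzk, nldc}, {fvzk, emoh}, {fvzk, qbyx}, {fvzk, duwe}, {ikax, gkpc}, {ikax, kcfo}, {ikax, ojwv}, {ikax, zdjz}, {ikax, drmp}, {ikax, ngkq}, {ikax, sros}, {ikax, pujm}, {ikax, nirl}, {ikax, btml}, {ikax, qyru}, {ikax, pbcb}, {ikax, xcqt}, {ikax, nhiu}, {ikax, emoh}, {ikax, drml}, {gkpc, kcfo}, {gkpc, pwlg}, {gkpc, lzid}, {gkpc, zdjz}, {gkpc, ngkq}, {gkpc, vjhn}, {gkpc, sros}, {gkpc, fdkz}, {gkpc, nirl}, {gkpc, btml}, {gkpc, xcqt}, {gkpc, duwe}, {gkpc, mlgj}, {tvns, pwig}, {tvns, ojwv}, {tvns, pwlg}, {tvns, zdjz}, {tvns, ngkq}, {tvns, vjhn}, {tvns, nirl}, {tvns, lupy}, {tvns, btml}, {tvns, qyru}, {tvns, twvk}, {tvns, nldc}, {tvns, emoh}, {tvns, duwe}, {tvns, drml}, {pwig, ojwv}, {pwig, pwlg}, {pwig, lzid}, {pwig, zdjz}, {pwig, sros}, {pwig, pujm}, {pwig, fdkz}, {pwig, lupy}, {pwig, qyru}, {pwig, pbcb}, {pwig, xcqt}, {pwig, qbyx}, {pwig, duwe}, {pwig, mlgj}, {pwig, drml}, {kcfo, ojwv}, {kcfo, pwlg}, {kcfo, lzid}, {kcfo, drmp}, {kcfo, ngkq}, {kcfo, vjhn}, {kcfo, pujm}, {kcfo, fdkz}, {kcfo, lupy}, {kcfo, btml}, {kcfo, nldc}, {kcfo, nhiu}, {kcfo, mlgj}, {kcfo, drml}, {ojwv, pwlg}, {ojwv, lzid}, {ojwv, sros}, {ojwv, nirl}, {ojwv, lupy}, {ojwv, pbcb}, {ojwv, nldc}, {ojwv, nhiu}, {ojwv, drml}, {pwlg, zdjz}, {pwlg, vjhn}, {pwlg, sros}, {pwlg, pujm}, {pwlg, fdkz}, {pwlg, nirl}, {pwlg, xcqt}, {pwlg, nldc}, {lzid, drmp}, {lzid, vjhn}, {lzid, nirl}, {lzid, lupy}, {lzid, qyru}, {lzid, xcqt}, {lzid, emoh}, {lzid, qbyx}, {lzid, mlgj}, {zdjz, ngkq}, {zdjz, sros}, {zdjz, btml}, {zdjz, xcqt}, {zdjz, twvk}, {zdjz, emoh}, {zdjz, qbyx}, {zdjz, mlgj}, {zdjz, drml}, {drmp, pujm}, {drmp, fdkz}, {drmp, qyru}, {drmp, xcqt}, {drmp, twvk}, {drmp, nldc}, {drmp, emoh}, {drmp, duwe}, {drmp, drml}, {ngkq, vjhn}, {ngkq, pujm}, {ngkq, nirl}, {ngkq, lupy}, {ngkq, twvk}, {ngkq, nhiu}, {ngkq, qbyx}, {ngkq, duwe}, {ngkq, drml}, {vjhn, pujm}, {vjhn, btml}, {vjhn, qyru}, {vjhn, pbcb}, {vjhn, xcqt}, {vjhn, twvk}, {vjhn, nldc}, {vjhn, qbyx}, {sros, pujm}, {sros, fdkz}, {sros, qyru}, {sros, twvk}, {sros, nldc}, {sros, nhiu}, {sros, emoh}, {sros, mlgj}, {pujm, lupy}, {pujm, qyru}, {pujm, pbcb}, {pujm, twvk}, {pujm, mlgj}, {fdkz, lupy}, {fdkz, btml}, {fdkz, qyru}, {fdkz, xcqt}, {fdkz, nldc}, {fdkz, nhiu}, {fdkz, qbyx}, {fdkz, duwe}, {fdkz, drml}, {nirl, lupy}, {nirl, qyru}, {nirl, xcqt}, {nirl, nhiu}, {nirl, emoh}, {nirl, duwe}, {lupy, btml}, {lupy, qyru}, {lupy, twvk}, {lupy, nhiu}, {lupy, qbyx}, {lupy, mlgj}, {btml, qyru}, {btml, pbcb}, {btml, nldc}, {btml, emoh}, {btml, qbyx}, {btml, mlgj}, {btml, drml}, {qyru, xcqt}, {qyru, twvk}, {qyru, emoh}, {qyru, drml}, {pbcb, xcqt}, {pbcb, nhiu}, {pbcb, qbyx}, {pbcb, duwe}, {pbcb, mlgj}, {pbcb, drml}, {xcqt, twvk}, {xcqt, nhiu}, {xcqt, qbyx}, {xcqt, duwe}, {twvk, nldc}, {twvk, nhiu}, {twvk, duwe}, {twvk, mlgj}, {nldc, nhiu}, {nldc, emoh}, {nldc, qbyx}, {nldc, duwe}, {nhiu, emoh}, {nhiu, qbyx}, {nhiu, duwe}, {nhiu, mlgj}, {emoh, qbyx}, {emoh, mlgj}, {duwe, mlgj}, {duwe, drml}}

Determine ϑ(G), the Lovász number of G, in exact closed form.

sqrt(37)

N(adhu) = {ppwa, lxuw, ikiq, xfpz, gkpc, ojwv, lzid, vjhn, sros, nirl, btml, qyru, pbcb, twvk, nldc, duwe, mlgj, drml}, |N(adhu)| = 18.
N(nirl) = {adhu, ppwa, lxuw, nlbu, xfpz, ikax, gkpc, tvns, ojwv, pwlg, lzid, ngkq, lupy, qyru, xcqt, nhiu, emoh, duwe}, |N(nirl)| = 18.
N(nhiu) = {vdub, xfpz, ikax, kcfo, ojwv, ngkq, sros, fdkz, nirl, lupy, pbcb, xcqt, twvk, nldc, emoh, qbyx, duwe, mlgj}, |N(nhiu)| = 18.
Vertex fvzk has 18 neighbors: nlbu, ikiq, ikax, gkpc, tvns, pwig, ojwv, lzid, drmp, ngkq, vjhn, sros, pujm, pbcb, nldc, emoh, qbyx, duwe.
G on 37 vertices is 18-regular; strongly regular (37,18,8,9).
The 3 distinct eigenvalues: [18.0, 2.54138, -3.54138].
Lovász (edge-transitive): ϑ = −37·(-sqrt(37)/2 - 1/2)/((18)−(-sqrt(37)/2 - 1/2)) = sqrt(37).
≈ 6.08276 (to 5 d.p.).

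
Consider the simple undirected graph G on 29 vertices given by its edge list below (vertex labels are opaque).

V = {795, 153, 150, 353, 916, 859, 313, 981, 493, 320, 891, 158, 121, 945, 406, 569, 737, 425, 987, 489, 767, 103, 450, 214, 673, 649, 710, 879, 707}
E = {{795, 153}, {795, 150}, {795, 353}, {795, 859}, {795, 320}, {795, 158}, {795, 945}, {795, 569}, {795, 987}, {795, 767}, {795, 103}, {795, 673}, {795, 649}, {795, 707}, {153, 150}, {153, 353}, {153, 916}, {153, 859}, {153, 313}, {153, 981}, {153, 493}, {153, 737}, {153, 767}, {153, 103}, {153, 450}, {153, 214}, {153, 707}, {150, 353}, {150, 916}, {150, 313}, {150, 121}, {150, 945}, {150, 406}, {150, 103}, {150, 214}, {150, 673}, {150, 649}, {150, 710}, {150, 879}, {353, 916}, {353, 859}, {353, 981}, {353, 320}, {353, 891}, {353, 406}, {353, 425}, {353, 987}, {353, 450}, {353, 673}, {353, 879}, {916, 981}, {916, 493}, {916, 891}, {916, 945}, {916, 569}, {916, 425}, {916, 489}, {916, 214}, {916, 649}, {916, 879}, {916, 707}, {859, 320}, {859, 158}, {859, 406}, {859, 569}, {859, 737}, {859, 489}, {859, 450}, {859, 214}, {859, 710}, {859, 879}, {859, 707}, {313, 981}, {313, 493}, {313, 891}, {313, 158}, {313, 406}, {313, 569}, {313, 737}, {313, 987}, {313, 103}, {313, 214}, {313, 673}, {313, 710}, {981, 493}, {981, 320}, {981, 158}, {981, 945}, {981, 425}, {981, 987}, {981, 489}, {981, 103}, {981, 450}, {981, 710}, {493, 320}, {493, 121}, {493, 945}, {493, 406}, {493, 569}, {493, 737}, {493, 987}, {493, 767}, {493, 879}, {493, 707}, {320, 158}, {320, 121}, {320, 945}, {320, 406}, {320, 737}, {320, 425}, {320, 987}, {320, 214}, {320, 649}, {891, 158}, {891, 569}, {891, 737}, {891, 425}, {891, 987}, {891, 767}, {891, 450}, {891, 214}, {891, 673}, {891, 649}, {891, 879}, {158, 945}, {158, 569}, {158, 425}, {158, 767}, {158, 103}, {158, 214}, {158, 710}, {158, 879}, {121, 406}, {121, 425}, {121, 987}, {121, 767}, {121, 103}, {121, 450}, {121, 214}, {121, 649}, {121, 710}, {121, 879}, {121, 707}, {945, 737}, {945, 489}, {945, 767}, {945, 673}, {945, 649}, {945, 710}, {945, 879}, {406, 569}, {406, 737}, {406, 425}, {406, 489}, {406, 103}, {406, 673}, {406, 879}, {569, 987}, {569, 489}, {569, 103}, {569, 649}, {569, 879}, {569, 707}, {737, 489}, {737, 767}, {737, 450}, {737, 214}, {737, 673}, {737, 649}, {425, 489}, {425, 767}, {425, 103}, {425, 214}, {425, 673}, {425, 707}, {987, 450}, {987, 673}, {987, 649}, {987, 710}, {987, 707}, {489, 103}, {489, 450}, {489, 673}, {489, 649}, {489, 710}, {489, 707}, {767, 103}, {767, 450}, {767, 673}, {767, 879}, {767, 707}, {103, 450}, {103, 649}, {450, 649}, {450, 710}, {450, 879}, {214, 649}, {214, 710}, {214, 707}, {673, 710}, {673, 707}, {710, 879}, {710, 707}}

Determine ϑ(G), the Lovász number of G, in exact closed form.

sqrt(29)

N(891) = {353, 916, 313, 158, 569, 737, 425, 987, 767, 450, 214, 673, 649, 879}, |N(891)| = 14.
deg(493) = 14; N(493) = {153, 916, 313, 981, 320, 121, 945, 406, 569, 737, 987, 767, 879, 707}.
deg(158) = 14; N(158) = {795, 859, 313, 981, 320, 891, 945, 569, 425, 767, 103, 214, 710, 879}.
Vertex 353 has 14 neighbors: 795, 153, 150, 916, 859, 981, 320, 891, 406, 425, 987, 450, 673, 879.
deg(v) = 14 for all v (|V|=29); Paley(29): SR with (k,λ,μ)=(14,6,7).
Distinct eigenvalues (to 6 d.p.): [14.0, 2.192582, -3.192582].
Lovász (edge-transitive): ϑ = −29·(-sqrt(29)/2 - 1/2)/((14)−(-sqrt(29)/2 - 1/2)) = sqrt(29).
ϑ(G) ≈ 5.38516.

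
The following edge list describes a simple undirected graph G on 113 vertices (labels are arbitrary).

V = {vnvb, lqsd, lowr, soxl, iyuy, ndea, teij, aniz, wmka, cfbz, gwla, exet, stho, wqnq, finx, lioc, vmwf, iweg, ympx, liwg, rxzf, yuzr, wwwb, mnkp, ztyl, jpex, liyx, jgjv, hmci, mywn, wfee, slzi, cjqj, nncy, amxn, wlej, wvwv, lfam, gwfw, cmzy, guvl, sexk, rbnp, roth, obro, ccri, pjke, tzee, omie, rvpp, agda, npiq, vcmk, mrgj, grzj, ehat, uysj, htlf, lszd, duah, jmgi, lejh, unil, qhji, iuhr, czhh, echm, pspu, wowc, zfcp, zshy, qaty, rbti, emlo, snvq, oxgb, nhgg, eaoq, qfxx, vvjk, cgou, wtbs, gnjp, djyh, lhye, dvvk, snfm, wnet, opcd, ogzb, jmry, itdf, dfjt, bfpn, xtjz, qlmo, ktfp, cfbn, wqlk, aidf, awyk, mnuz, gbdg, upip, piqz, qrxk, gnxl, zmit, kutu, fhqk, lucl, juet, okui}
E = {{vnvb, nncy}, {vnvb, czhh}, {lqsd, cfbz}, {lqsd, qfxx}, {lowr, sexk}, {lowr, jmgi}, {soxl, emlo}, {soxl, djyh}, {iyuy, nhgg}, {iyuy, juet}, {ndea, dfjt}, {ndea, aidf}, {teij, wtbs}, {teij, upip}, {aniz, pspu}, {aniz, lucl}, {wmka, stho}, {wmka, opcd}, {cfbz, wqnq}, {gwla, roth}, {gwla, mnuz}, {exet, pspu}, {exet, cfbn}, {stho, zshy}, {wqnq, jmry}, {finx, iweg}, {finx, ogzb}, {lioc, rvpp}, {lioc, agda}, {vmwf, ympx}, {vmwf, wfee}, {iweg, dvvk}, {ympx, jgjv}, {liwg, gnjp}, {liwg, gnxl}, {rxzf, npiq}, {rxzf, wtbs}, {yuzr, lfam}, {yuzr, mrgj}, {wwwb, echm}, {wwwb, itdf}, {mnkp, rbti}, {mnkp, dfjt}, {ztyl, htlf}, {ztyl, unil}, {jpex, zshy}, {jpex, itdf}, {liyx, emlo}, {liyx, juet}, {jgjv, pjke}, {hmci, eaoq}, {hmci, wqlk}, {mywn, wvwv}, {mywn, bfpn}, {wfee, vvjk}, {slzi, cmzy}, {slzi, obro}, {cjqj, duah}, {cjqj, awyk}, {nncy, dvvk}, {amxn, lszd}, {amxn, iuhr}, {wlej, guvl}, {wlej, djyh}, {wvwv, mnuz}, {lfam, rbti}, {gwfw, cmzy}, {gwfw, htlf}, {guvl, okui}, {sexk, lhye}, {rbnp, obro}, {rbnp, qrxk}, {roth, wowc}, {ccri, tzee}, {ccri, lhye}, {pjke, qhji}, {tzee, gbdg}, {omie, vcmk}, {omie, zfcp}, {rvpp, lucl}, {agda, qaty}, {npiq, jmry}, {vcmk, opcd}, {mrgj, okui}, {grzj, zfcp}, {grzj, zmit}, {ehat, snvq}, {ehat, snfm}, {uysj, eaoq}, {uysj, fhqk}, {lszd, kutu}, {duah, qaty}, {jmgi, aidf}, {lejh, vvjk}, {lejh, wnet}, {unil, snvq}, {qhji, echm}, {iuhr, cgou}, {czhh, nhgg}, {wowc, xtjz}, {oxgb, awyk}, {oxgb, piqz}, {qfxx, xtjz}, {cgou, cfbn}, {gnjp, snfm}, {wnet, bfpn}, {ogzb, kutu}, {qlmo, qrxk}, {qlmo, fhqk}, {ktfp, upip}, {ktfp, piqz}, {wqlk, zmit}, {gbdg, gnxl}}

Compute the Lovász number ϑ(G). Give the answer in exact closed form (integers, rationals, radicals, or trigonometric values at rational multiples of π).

113*cos(pi/113)/(cos(pi/113) + 1)

Vertex ccri has 2 neighbors: tzee, lhye.
N(dfjt) = {ndea, mnkp}, |N(dfjt)| = 2.
Vertex juet has 2 neighbors: iyuy, liyx.
Vertex teij has 2 neighbors: wtbs, upip.
Every vertex has degree 2 (N=113); connected 2-regular on 113 ⇒ C_{113}.
A has 57 distinct eigenvalues ≈ [2.0, 1.99691, 1.98765, 1.97224, 1.95074, 1.9232, 1.88973, 1.85041, 1.80537, 1.75475, 1.69871, 1.63742, 1.57106, 1.49985, 1.42401, 1.34376, 1.25936, 1.17107, 1.07915, 0.98391, 0.88562, 0.78459, 0.68114, 0.57558, 0.46824, 0.35946, 0.24956, 0.1389, 0.0278, -0.08338, -0.1943, -0.30463, -0.41401, -0.52211, -0.6286, -0.73315, -0.83543, -0.93512, -1.03193, -1.12555, -1.21568, -1.30206, -1.38442, -1.4625, -1.53605, -1.60486, -1.66871, -1.7274, -1.78075, -1.8286, -1.87079, -1.9072, -1.93772, -1.96225, -1.98071, -1.99305, -1.99923].
−113·(-2*cos(pi/113)) / ((2)−(-2*cos(pi/113))) = 113*cos(pi/113)/(cos(pi/113) + 1) = ϑ(G).
≈ 56.48908089 (to 8 d.p.).
56 ≤ 113*cos(pi/113)/(cos(pi/113) + 1) ≤ 57: both strict.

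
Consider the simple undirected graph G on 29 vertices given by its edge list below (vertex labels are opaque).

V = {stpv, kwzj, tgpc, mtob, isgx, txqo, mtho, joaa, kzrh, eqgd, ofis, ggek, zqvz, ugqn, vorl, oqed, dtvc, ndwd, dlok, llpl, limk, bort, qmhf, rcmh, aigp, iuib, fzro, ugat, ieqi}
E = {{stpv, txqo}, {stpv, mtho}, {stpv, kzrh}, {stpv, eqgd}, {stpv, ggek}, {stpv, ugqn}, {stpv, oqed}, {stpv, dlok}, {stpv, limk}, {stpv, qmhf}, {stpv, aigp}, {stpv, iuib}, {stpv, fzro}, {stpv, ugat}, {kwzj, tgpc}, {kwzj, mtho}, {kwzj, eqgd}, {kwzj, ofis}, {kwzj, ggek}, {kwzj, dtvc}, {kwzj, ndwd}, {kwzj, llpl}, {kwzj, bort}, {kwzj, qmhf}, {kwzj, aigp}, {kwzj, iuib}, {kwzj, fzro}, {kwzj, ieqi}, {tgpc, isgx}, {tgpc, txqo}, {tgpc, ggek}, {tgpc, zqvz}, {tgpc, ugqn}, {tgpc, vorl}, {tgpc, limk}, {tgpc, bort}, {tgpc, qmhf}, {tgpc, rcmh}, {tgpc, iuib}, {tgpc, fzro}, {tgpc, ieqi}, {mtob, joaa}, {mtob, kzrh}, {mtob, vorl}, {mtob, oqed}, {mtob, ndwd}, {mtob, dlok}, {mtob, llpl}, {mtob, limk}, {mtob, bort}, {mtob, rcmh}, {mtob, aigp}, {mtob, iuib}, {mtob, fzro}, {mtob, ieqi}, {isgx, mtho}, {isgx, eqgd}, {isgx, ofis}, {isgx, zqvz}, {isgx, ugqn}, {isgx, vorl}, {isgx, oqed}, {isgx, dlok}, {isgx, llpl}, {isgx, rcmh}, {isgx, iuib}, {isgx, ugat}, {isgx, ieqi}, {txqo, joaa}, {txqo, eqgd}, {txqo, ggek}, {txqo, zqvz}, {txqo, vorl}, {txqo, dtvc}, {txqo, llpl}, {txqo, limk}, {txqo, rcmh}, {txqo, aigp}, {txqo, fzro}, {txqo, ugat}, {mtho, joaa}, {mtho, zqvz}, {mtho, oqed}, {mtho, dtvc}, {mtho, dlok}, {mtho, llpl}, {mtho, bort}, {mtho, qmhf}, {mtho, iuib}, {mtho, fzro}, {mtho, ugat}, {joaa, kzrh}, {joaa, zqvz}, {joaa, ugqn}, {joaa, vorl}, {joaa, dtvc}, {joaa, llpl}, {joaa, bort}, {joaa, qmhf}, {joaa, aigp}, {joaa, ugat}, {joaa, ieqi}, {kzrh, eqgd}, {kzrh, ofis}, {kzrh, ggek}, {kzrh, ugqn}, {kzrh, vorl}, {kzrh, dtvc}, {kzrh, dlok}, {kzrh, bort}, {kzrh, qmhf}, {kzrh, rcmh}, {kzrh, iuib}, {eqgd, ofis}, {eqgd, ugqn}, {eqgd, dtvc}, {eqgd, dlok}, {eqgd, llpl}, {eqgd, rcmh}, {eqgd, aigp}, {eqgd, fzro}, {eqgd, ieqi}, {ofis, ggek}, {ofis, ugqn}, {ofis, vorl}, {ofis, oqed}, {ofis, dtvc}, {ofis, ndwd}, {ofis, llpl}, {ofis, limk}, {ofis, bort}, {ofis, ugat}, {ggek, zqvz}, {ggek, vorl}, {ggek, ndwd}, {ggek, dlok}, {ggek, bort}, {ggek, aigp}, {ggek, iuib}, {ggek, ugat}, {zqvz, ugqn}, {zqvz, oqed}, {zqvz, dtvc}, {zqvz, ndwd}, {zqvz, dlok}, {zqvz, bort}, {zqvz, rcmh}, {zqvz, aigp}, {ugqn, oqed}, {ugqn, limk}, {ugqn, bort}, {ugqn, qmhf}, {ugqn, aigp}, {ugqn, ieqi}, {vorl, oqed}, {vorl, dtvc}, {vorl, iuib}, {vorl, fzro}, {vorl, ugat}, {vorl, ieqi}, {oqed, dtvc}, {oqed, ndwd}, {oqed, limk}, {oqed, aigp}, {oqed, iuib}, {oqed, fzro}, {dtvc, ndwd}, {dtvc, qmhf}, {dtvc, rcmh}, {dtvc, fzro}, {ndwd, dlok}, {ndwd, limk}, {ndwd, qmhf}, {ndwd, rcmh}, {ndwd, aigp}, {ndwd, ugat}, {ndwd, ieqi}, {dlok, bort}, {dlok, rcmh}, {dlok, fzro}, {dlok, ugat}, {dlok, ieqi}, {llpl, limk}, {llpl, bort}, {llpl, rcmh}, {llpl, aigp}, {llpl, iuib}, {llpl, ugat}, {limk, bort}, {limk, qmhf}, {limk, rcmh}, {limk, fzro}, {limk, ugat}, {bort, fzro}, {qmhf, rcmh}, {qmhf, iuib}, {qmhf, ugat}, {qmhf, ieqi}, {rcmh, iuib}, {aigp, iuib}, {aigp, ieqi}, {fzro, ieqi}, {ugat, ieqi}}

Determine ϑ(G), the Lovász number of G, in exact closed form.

sqrt(29)

Vertex ndwd has 14 neighbors: kwzj, mtob, ofis, ggek, zqvz, oqed, dtvc, dlok, limk, qmhf, rcmh, aigp, ugat, ieqi.
deg(isgx) = 14; N(isgx) = {tgpc, mtho, eqgd, ofis, zqvz, ugqn, vorl, oqed, dlok, llpl, rcmh, iuib, ugat, ieqi}.
N(eqgd) = {stpv, kwzj, isgx, txqo, kzrh, ofis, ugqn, dtvc, dlok, llpl, rcmh, aigp, fzro, ieqi}, |N(eqgd)| = 14.
N(aigp) = {stpv, kwzj, mtob, txqo, joaa, eqgd, ggek, zqvz, ugqn, oqed, ndwd, llpl, iuib, ieqi}, |N(aigp)| = 14.
G on 29 vertices is 14-regular; Paley(29): SR with (k,λ,μ)=(14,6,7).
spec(A) ≈ [14.0, 2.193, -3.193] (distinct, 3 d.p.).
λ_max=14, λ_min=-sqrt(29)/2 - 1/2; ϑ = −29·λ_min/(λ_max−λ_min) = sqrt(29).
ϑ(G) ≈ 5.38516481.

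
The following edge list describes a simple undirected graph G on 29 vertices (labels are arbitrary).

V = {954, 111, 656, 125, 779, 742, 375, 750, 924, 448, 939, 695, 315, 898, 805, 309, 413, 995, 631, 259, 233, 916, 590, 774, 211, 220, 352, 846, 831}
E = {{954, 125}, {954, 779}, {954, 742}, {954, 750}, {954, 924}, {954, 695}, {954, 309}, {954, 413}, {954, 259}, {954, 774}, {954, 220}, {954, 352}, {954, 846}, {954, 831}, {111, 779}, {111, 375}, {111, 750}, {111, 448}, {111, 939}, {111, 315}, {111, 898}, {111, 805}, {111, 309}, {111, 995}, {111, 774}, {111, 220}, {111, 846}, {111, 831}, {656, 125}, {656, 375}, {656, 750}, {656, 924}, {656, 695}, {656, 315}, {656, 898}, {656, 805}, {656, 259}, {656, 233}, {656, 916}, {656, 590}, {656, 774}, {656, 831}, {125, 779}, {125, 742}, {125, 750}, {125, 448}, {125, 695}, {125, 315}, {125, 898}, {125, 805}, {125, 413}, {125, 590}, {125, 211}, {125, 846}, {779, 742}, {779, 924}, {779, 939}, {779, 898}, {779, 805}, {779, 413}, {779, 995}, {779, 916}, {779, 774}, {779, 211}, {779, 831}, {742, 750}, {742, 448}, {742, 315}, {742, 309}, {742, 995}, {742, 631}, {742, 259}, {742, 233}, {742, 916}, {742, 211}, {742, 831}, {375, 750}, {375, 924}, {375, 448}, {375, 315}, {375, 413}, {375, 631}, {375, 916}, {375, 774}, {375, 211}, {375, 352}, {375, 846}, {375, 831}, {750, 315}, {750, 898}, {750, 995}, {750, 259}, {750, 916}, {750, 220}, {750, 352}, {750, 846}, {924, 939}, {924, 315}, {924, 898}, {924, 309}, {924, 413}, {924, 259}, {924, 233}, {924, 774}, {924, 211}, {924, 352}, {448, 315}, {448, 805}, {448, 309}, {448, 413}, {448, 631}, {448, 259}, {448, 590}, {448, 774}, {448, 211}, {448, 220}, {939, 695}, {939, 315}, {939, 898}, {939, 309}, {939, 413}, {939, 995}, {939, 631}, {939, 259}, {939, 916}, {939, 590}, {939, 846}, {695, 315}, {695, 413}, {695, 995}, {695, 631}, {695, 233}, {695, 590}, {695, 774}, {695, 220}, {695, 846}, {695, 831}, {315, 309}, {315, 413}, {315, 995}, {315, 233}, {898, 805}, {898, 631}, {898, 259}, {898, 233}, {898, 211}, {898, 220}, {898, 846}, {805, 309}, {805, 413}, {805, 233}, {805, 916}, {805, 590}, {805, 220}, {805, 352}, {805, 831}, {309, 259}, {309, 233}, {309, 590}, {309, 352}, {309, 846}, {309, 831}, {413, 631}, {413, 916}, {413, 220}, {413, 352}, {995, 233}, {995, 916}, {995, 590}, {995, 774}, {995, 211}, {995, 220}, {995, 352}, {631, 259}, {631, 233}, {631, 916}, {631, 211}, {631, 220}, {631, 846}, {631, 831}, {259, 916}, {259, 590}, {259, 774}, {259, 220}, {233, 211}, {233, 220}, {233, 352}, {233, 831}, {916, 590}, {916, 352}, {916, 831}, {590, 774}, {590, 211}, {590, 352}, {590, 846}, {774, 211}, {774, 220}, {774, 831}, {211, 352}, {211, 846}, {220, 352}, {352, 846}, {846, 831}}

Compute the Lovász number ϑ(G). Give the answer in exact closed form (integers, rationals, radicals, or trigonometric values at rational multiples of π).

Vertex 939 has 14 neighbors: 111, 779, 924, 695, 315, 898, 309, 413, 995, 631, 259, 916, 590, 846.
Vertex 831 has 14 neighbors: 954, 111, 656, 779, 742, 375, 695, 805, 309, 631, 233, 916, 774, 846.
N(590) = {656, 125, 448, 939, 695, 805, 309, 995, 259, 916, 774, 211, 352, 846}, |N(590)| = 14.
Vertex 111 has 14 neighbors: 779, 375, 750, 448, 939, 315, 898, 805, 309, 995, 774, 220, 846, 831.
14-regular, N=29; SR(29,14,6,7) — a Paley graph.
Distinct eigenvalues (to 3 d.p.): [14.0, 2.193, -3.193].
Lovász (edge-transitive): ϑ = −29·(-sqrt(29)/2 - 1/2)/((14)−(-sqrt(29)/2 - 1/2)) = sqrt(29).
ϑ(G) ≈ 5.3851648.

sqrt(29)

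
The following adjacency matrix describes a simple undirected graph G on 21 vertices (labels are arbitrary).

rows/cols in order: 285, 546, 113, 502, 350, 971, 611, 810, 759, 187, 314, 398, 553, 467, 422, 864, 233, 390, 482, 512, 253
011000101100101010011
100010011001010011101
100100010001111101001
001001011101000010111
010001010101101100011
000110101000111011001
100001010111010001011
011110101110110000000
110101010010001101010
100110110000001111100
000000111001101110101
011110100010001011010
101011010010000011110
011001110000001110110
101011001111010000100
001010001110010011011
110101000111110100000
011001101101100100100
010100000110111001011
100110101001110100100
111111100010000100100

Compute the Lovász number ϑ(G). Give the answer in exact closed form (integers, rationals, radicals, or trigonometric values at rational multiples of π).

N(467) = {546, 113, 971, 611, 810, 422, 864, 233, 482, 512}, |N(467)| = 10.
deg(398) = 10; N(398) = {546, 113, 502, 350, 611, 314, 422, 233, 390, 512}.
deg(553) = 10; N(553) = {285, 113, 350, 971, 810, 314, 233, 390, 482, 512}.
Vertex 759 has 10 neighbors: 285, 546, 502, 971, 810, 314, 422, 864, 390, 512.
Every vertex has degree 10 (N=21); Kneser K(7,2) on C(7,2)=21 vertices.
The 3 distinct eigenvalues: [10.0, 1.0, -4.0].
Lovász: ϑ = −21(-4)/(10+-1*(-4)) = 6.
Numerically 6.00000.

6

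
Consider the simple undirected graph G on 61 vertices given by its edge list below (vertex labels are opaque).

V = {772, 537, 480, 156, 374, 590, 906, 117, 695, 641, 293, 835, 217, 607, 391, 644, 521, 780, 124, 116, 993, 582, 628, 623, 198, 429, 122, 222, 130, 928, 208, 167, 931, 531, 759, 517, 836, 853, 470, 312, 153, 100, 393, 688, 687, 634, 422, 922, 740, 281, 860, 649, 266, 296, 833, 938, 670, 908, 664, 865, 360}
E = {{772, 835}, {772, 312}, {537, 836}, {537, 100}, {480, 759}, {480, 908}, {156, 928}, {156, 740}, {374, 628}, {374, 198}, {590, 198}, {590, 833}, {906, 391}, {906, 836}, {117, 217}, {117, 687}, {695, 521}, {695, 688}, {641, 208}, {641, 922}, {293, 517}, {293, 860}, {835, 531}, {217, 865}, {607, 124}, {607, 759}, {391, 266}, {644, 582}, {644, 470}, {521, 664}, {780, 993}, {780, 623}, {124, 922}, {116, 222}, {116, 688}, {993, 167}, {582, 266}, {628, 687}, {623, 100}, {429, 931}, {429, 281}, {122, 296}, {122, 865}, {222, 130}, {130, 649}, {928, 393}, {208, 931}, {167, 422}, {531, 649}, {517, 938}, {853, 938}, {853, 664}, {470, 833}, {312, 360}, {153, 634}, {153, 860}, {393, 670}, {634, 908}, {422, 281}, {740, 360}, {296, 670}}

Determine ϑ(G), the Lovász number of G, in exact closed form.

Vertex 853 has 2 neighbors: 938, 664.
Vertex 590 has 2 neighbors: 198, 833.
N(293) = {517, 860}, |N(293)| = 2.
N(266) = {391, 582}, |N(266)| = 2.
G on 61 vertices is 2-regular; a single 61-cycle (edge-transitive).
A has 31 distinct eigenvalues ≈ [2.0, 1.9894, 1.957711, 1.905271, 1.832634, 1.74057, 1.630057, 1.502264, 1.358547, 1.200429, 1.029586, 0.847829, 0.657085, 0.459375, 0.256797, 0.051496, -0.154351, -0.358562, -0.558971, -0.753456, -0.939953, -1.116487, -1.281186, -1.432304, -1.56824, -1.687551, -1.788974, -1.871434, -1.934055, -1.976176, -1.997348].
Lovász (edge-transitive): ϑ = −61·(-2*cos(pi/61))/((2)−(-2*cos(pi/61))) = 61*cos(pi/61)/(cos(pi/61) + 1).
ϑ(G) ≈ 30.4797665.
Sandwich: α(G)=30 ≤ ϑ(G)=61*cos(pi/61)/(cos(pi/61) + 1) ≤ χ(Ḡ)=31 (both strict).

61*cos(pi/61)/(cos(pi/61) + 1)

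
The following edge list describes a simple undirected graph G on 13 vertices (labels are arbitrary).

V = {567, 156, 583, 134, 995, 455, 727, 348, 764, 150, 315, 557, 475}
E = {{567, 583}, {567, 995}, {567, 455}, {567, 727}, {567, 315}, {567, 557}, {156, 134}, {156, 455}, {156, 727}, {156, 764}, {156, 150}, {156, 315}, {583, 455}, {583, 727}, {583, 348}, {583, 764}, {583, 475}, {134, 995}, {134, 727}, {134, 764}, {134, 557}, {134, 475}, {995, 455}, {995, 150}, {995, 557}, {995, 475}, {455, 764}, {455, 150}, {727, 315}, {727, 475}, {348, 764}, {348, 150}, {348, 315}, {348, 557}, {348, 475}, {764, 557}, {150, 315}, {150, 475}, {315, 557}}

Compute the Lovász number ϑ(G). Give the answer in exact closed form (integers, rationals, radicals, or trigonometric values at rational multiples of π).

sqrt(13)

Vertex 995 has 6 neighbors: 567, 134, 455, 150, 557, 475.
Vertex 156 has 6 neighbors: 134, 455, 727, 764, 150, 315.
N(348) = {583, 764, 150, 315, 557, 475}, |N(348)| = 6.
N(727) = {567, 156, 583, 134, 315, 475}, |N(727)| = 6.
13-vertex 6-regular graph: SR(13,6,2,3) — a Paley graph.
spec(A) ≈ [6.0, 1.30278, -2.30278] (distinct, 5 d.p.).
λ_max=6, λ_min=-sqrt(13)/2 - 1/2; ϑ = −13·λ_min/(λ_max−λ_min) = sqrt(13).
= 3.60555… (decimal).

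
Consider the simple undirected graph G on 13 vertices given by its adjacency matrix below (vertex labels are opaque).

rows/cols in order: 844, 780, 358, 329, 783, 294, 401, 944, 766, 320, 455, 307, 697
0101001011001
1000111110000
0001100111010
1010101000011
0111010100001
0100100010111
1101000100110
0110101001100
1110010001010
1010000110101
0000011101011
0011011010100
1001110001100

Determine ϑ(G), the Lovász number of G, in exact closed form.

N(294) = {780, 783, 766, 455, 307, 697}, |N(294)| = 6.
deg(780) = 6; N(780) = {844, 783, 294, 401, 944, 766}.
N(401) = {844, 780, 329, 944, 455, 307}, |N(401)| = 6.
Vertex 320 has 6 neighbors: 844, 358, 944, 766, 455, 697.
6-regular, N=13; SR(13,6,2,3) — a Paley graph.
A has 3 distinct eigenvalues ≈ [6.0, 1.302776, -2.302776].
With N=13: ϑ(G) = 13·(-(-sqrt(13)/2 - 1/2))/(6−(-sqrt(13)/2 - 1/2)) = sqrt(13).
ϑ(G) ≈ 3.6056.

sqrt(13)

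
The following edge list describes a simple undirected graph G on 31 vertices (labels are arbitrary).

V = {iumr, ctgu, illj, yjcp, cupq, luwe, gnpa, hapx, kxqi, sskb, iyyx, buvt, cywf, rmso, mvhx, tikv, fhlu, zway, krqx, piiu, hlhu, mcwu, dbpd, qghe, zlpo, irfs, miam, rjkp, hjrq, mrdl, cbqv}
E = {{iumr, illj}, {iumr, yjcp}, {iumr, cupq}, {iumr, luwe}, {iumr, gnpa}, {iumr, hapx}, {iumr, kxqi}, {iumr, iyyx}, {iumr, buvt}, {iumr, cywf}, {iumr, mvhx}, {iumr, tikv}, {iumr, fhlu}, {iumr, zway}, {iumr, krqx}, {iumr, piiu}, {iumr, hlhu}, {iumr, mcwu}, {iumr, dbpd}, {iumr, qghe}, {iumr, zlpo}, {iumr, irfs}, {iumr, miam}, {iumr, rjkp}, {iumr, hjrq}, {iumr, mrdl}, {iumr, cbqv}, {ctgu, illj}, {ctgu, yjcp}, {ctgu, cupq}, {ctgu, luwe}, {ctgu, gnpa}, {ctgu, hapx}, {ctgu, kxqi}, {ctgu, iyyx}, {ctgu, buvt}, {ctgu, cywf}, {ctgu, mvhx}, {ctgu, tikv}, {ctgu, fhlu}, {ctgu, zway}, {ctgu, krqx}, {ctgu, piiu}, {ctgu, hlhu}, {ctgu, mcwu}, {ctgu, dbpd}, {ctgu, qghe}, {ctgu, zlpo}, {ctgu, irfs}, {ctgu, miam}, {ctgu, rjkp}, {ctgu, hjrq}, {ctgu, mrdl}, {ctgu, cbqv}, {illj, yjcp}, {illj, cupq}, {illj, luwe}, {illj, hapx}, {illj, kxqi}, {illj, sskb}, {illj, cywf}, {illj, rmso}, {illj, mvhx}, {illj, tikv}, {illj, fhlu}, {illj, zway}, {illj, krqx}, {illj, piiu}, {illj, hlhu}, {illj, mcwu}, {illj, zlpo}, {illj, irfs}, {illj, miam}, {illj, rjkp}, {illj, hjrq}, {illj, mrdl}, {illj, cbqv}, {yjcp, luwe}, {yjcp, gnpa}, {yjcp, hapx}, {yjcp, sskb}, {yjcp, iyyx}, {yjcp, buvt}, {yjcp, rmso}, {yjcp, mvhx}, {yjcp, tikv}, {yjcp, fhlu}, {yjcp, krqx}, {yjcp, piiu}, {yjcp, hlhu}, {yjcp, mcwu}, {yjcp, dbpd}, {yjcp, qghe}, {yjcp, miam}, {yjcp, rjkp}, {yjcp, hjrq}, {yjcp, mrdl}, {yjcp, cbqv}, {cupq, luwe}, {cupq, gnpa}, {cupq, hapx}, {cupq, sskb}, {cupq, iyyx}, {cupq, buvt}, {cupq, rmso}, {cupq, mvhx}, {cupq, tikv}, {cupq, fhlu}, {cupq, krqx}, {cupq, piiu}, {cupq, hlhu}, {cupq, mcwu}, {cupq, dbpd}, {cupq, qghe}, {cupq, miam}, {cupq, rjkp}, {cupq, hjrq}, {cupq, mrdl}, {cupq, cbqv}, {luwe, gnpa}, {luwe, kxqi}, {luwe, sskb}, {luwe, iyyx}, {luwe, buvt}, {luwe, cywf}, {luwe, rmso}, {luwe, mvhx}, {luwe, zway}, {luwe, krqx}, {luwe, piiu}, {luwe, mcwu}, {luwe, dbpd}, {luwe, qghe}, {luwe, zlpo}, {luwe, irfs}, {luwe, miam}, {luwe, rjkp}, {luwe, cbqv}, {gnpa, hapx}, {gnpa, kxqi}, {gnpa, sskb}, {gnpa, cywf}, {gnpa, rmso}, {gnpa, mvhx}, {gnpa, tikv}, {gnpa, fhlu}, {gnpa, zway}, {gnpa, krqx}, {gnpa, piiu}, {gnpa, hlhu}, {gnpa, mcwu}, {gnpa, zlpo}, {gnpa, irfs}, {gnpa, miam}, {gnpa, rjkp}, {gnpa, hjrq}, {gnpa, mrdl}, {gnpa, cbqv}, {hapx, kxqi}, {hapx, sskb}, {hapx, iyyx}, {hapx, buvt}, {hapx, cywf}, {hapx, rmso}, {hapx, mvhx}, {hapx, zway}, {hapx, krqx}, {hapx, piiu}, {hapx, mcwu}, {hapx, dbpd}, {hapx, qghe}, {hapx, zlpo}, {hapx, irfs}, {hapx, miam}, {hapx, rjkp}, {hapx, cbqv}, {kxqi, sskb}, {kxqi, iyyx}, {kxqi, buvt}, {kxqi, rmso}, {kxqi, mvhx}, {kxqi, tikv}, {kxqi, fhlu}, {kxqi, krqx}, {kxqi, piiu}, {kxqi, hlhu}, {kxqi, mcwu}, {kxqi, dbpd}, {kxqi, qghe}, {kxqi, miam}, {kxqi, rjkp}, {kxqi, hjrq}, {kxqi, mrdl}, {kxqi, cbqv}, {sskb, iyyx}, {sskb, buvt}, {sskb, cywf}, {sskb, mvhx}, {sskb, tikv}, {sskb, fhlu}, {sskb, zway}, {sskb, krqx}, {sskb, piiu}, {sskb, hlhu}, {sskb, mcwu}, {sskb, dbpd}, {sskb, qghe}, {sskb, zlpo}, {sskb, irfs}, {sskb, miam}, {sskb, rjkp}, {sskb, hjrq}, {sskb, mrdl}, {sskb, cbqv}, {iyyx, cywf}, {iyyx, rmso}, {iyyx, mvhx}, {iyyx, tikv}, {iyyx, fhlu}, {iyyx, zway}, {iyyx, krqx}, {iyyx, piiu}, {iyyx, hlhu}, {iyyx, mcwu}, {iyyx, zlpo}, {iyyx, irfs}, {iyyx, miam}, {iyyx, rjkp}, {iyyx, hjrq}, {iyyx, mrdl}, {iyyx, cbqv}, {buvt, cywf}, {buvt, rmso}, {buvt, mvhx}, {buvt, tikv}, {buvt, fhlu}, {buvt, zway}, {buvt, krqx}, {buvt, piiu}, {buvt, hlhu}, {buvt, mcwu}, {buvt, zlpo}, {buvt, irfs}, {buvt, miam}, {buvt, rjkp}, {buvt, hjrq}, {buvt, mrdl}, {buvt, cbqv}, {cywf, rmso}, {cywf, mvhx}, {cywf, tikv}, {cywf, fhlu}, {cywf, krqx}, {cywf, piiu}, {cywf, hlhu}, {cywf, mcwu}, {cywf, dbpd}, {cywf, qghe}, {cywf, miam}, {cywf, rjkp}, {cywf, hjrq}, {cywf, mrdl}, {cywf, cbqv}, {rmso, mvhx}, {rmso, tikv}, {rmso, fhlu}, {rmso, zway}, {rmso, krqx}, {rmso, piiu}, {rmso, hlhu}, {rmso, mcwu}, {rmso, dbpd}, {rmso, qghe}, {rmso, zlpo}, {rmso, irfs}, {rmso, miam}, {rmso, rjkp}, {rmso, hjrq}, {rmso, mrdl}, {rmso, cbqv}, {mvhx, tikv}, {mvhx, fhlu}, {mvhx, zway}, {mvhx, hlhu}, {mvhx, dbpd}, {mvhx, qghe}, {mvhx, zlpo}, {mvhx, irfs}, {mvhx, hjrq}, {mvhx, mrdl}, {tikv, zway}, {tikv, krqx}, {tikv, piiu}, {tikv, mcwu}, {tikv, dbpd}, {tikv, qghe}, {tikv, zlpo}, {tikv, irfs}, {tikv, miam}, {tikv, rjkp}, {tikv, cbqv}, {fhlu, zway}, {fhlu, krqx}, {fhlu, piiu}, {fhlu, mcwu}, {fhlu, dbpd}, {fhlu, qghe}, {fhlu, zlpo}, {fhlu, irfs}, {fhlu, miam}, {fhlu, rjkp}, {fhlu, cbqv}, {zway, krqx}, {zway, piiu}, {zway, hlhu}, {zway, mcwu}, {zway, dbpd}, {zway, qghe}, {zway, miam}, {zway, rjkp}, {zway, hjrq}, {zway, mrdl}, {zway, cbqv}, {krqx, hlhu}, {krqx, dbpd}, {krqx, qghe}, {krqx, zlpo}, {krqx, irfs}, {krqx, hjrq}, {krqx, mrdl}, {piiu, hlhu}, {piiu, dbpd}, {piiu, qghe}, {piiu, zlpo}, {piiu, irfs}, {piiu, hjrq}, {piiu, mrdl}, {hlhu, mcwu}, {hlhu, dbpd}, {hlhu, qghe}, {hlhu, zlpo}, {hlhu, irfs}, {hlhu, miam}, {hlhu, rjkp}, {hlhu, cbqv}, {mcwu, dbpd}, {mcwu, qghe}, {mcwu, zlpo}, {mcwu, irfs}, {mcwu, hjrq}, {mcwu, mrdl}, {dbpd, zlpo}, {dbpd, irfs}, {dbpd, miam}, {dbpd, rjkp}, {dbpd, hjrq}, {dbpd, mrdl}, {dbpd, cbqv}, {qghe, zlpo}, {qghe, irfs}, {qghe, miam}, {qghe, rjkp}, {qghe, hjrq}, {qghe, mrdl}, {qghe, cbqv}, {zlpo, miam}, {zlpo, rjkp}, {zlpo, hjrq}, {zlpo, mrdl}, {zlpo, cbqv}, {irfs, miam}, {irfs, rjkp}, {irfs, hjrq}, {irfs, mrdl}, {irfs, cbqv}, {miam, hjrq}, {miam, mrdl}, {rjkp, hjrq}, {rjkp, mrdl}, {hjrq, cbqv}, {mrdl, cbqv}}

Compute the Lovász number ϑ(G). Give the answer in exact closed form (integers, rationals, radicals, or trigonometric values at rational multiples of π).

Vertex hjrq has 24 neighbors: iumr, ctgu, illj, yjcp, cupq, gnpa, kxqi, sskb, iyyx, buvt, cywf, rmso, mvhx, zway, krqx, piiu, mcwu, dbpd, qghe, zlpo, irfs, miam, rjkp, cbqv.
Vertex cywf has 24 neighbors: iumr, ctgu, illj, luwe, gnpa, hapx, sskb, iyyx, buvt, rmso, mvhx, tikv, fhlu, krqx, piiu, hlhu, mcwu, dbpd, qghe, miam, rjkp, hjrq, mrdl, cbqv.
N(mrdl) = {iumr, ctgu, illj, yjcp, cupq, gnpa, kxqi, sskb, iyyx, buvt, cywf, rmso, mvhx, zway, krqx, piiu, mcwu, dbpd, qghe, zlpo, irfs, miam, rjkp, cbqv}, |N(mrdl)| = 24.
Vertex illj has 25 neighbors: iumr, ctgu, yjcp, cupq, luwe, hapx, kxqi, sskb, cywf, rmso, mvhx, tikv, fhlu, zway, krqx, piiu, hlhu, mcwu, zlpo, irfs, miam, rjkp, hjrq, mrdl, cbqv.
Complete multipartite on [7, 7, 7, 6, 4]: sandwich collapses at ϑ=7.
ϑ(G) ≈ 7.0000.
7 ≤ 7 ≤ 7: collapsed.

7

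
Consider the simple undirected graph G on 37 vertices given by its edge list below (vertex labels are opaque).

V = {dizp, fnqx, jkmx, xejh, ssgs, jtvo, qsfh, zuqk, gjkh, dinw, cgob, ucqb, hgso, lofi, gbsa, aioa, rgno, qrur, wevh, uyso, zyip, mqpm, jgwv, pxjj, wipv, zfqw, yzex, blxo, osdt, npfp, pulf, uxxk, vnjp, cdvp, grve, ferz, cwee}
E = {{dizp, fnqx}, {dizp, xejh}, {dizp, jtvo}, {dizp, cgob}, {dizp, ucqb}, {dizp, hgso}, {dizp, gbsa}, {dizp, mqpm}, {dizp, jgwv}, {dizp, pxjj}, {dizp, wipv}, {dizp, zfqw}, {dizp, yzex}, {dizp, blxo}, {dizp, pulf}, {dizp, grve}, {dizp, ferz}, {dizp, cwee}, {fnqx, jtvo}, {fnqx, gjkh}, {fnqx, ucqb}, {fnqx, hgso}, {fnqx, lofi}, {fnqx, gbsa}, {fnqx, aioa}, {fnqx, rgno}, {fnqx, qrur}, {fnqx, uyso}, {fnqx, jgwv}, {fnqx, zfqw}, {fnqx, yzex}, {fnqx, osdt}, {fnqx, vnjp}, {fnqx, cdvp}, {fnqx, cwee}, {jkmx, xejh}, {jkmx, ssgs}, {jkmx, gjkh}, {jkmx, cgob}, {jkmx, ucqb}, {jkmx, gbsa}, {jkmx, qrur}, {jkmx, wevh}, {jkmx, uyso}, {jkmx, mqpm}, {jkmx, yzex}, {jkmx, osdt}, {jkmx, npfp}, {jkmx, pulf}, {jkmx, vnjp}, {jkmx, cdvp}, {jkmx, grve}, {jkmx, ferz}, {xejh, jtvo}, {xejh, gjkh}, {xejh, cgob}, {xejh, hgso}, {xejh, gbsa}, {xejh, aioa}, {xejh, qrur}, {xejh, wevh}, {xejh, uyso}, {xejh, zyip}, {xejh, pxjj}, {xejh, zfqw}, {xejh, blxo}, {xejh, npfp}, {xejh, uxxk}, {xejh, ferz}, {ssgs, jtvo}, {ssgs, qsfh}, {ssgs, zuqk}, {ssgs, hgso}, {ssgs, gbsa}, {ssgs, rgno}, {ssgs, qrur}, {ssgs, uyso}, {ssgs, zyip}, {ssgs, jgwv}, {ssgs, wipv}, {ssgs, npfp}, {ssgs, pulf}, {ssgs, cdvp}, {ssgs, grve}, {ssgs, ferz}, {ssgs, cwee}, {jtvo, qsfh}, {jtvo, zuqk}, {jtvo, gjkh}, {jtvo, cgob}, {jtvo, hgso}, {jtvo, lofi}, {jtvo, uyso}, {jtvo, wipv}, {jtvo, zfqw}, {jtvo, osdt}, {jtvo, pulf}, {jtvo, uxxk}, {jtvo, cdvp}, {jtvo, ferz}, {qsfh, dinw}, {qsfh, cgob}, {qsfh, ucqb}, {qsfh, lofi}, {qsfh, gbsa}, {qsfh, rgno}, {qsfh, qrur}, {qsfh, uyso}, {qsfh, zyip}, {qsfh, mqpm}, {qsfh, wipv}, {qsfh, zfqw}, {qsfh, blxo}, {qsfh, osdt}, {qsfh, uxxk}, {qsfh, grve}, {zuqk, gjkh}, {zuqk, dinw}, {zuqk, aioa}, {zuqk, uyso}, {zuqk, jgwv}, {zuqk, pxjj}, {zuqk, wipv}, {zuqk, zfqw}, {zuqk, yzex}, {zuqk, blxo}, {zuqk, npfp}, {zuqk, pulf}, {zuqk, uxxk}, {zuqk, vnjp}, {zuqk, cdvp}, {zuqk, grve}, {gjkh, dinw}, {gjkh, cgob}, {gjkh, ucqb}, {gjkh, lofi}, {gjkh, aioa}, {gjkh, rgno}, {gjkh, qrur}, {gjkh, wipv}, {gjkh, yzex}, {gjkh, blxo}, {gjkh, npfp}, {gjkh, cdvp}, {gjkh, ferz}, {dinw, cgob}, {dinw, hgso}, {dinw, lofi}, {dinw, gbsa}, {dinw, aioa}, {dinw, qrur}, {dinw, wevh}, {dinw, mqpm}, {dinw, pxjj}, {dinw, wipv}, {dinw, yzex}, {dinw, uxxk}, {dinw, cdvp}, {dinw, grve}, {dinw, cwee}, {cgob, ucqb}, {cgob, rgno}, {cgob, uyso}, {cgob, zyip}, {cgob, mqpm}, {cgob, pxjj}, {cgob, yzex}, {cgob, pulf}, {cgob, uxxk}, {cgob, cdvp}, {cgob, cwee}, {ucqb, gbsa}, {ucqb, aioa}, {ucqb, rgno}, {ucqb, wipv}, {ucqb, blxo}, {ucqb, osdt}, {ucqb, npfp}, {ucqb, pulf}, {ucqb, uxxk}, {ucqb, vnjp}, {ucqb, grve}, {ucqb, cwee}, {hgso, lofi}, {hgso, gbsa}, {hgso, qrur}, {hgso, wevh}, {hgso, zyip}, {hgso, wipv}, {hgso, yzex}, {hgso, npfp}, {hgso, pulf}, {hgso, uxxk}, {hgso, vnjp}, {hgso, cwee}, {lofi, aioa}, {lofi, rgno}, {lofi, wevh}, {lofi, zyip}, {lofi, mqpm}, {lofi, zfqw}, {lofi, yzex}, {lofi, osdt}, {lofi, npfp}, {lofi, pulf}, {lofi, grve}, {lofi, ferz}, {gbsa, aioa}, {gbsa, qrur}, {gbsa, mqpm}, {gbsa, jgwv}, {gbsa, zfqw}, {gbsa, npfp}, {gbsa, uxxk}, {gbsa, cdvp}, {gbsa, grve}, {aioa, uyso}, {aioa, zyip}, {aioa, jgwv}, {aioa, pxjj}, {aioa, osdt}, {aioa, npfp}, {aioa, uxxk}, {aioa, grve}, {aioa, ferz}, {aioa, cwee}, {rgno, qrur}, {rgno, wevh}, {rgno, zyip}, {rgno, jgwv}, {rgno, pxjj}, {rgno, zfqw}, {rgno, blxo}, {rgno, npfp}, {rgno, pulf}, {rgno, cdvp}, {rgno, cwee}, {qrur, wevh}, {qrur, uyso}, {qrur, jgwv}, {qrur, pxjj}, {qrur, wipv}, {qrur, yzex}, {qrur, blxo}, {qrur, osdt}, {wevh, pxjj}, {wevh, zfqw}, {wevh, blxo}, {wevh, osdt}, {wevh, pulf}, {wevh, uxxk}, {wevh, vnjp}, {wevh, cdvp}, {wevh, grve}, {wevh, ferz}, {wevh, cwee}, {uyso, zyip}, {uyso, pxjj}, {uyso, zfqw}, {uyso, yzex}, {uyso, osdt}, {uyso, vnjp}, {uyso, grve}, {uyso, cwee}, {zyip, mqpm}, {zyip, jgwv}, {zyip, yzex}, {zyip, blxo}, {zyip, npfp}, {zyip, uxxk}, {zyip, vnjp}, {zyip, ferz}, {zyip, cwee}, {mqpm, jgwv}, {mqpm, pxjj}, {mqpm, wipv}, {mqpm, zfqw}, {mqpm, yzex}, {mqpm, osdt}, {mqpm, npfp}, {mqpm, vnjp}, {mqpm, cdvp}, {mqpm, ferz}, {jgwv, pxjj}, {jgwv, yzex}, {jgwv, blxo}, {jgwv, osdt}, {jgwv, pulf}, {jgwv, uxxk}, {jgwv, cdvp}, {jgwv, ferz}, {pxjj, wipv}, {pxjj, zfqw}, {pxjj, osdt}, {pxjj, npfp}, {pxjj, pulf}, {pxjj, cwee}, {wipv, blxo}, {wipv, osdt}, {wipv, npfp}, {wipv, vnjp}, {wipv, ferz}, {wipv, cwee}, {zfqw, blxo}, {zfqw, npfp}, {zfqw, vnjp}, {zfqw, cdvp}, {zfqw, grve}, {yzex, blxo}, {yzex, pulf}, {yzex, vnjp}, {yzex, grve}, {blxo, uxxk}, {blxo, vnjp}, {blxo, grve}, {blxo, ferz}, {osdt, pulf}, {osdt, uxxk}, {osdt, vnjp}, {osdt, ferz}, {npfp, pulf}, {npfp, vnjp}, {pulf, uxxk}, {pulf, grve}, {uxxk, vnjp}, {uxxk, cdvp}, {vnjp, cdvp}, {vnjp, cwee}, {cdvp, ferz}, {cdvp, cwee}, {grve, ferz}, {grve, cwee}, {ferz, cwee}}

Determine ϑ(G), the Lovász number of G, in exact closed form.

Vertex ssgs has 18 neighbors: jkmx, jtvo, qsfh, zuqk, hgso, gbsa, rgno, qrur, uyso, zyip, jgwv, wipv, npfp, pulf, cdvp, grve, ferz, cwee.
deg(jgwv) = 18; N(jgwv) = {dizp, fnqx, ssgs, zuqk, gbsa, aioa, rgno, qrur, zyip, mqpm, pxjj, yzex, blxo, osdt, pulf, uxxk, cdvp, ferz}.
N(gbsa) = {dizp, fnqx, jkmx, xejh, ssgs, qsfh, dinw, ucqb, hgso, aioa, qrur, mqpm, jgwv, zfqw, npfp, uxxk, cdvp, grve}, |N(gbsa)| = 18.
Vertex aioa has 18 neighbors: fnqx, xejh, zuqk, gjkh, dinw, ucqb, lofi, gbsa, uyso, zyip, jgwv, pxjj, osdt, npfp, uxxk, grve, ferz, cwee.
Every vertex has degree 18 (N=37); Paley(37): SR with (k,λ,μ)=(18,8,9).
Distinct eigenvalues (to 6 d.p.): [18.0, 2.541381, -3.541381].
Lovász (edge-transitive): ϑ = −37·(-sqrt(37)/2 - 1/2)/((18)−(-sqrt(37)/2 - 1/2)) = sqrt(37).
ϑ(G) ≈ 6.08276.

sqrt(37)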